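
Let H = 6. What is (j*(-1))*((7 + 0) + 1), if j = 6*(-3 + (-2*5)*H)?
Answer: 3024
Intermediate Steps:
j = -378 (j = 6*(-3 - 2*5*6) = 6*(-3 - 10*6) = 6*(-3 - 60) = 6*(-63) = -378)
(j*(-1))*((7 + 0) + 1) = (-378*(-1))*((7 + 0) + 1) = 378*(7 + 1) = 378*8 = 3024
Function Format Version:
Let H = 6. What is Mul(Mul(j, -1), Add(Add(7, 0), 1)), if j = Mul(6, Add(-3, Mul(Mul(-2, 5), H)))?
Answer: 3024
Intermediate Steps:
j = -378 (j = Mul(6, Add(-3, Mul(Mul(-2, 5), 6))) = Mul(6, Add(-3, Mul(-10, 6))) = Mul(6, Add(-3, -60)) = Mul(6, -63) = -378)
Mul(Mul(j, -1), Add(Add(7, 0), 1)) = Mul(Mul(-378, -1), Add(Add(7, 0), 1)) = Mul(378, Add(7, 1)) = Mul(378, 8) = 3024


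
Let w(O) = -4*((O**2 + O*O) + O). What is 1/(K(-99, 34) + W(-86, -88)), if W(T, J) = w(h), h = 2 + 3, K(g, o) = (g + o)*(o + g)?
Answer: 1/4005 ≈ 0.00024969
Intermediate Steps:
K(g, o) = (g + o)**2 (K(g, o) = (g + o)*(g + o) = (g + o)**2)
h = 5
w(O) = -8*O**2 - 4*O (w(O) = -4*((O**2 + O**2) + O) = -4*(2*O**2 + O) = -4*(O + 2*O**2) = -8*O**2 - 4*O)
W(T, J) = -220 (W(T, J) = -4*5*(1 + 2*5) = -4*5*(1 + 10) = -4*5*11 = -220)
1/(K(-99, 34) + W(-86, -88)) = 1/((-99 + 34)**2 - 220) = 1/((-65)**2 - 220) = 1/(4225 - 220) = 1/4005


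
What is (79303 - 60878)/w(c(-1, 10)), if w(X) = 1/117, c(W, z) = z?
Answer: 2155725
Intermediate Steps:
w(X) = 1/117
(79303 - 60878)/w(c(-1, 10)) = (79303 - 60878)/(1/117) = 18425*117 = 2155725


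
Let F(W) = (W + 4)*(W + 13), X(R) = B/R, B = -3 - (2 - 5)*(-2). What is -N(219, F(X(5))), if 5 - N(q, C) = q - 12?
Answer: 202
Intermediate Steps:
B = -9 (B = -3 - (-3)*(-2) = -3 - 1*6 = -3 - 6 = -9)
X(R) = -9/R
F(W) = (4 + W)*(13 + W)
N(q, C) = 17 - q (N(q, C) = 5 - (q - 12) = 5 - (-12 + q) = 5 + (12 - q) = 17 - q)
-N(219, F(X(5))) = -(17 - 1*219) = -(17 - 219) = -1*(-202) = 202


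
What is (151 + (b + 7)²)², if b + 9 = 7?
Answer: 30976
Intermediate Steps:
b = -2 (b = -9 + 7 = -2)
(151 + (b + 7)²)² = (151 + (-2 + 7)²)² = (151 + 5²)² = (151 + 25)² = 176² = 30976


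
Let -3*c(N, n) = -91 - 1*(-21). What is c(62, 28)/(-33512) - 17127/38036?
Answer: -53891956/119499603 ≈ -0.45098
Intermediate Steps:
c(N, n) = 70/3 (c(N, n) = -(-91 - 1*(-21))/3 = -(-91 + 21)/3 = -⅓*(-70) = 70/3)
c(62, 28)/(-33512) - 17127/38036 = (70/3)/(-33512) - 17127/38036 = (70/3)*(-1/33512) - 17127*1/38036 = -35/50268 - 17127/38036 = -53891956/119499603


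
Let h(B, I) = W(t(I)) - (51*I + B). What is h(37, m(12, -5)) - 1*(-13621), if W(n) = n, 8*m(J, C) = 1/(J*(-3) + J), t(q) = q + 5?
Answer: 1304569/96 ≈ 13589.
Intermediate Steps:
t(q) = 5 + q
m(J, C) = -1/(16*J) (m(J, C) = 1/(8*(J*(-3) + J)) = 1/(8*(-3*J + J)) = 1/(8*((-2*J))) = (-1/(2*J))/8 = -1/(16*J))
h(B, I) = 5 - B - 50*I (h(B, I) = (5 + I) - (51*I + B) = (5 + I) - (B + 51*I) = (5 + I) + (-B - 51*I) = 5 - B - 50*I)
h(37, m(12, -5)) - 1*(-13621) = (5 - 1*37 - (-25)/(8*12)) - 1*(-13621) = (5 - 37 - (-25)/(8*12)) + 13621 = (5 - 37 - 50*(-1/192)) + 13621 = (5 - 37 + 25/96) + 13621 = -3047/96 + 13621 = 1304569/96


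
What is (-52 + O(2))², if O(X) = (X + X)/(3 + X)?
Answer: 65536/25 ≈ 2621.4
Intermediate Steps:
O(X) = 2*X/(3 + X) (O(X) = (2*X)/(3 + X) = 2*X/(3 + X))
(-52 + O(2))² = (-52 + 2*2/(3 + 2))² = (-52 + 2*2/5)² = (-52 + 2*2*(⅕))² = (-52 + ⅘)² = (-256/5)² = 65536/25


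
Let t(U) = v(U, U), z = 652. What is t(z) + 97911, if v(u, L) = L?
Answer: 98563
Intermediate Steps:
t(U) = U
t(z) + 97911 = 652 + 97911 = 98563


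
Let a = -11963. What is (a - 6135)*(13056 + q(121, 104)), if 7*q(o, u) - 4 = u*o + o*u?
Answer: -301367896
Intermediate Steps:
q(o, u) = 4/7 + 2*o*u/7 (q(o, u) = 4/7 + (u*o + o*u)/7 = 4/7 + (o*u + o*u)/7 = 4/7 + (2*o*u)/7 = 4/7 + 2*o*u/7)
(a - 6135)*(13056 + q(121, 104)) = (-11963 - 6135)*(13056 + (4/7 + (2/7)*121*104)) = -18098*(13056 + (4/7 + 25168/7)) = -18098*(13056 + 3596) = -18098*16652 = -301367896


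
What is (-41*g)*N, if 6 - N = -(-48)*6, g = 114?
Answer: 1318068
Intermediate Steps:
N = -282 (N = 6 - (-6)*(-8*6) = 6 - (-6)*(-48) = 6 - 1*288 = 6 - 288 = -282)
(-41*g)*N = -41*114*(-282) = -4674*(-282) = 1318068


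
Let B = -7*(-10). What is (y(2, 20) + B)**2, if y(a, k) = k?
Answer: 8100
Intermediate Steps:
B = 70
(y(2, 20) + B)**2 = (20 + 70)**2 = 90**2 = 8100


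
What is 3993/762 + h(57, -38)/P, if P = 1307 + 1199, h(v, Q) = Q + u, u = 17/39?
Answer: 32427961/6206109 ≈ 5.2252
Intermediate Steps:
u = 17/39 (u = 17*(1/39) = 17/39 ≈ 0.43590)
h(v, Q) = 17/39 + Q (h(v, Q) = Q + 17/39 = 17/39 + Q)
P = 2506
3993/762 + h(57, -38)/P = 3993/762 + (17/39 - 38)/2506 = 3993*(1/762) - 1465/39*1/2506 = 1331/254 - 1465/97734 = 32427961/6206109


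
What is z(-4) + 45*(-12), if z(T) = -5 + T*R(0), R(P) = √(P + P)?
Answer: -545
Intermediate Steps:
R(P) = √2*√P (R(P) = √(2*P) = √2*√P)
z(T) = -5 (z(T) = -5 + T*(√2*√0) = -5 + T*(√2*0) = -5 + T*0 = -5 + 0 = -5)
z(-4) + 45*(-12) = -5 + 45*(-12) = -5 - 540 = -545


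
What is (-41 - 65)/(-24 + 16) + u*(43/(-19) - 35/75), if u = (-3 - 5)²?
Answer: -184063/1140 ≈ -161.46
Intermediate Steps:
u = 64 (u = (-8)² = 64)
(-41 - 65)/(-24 + 16) + u*(43/(-19) - 35/75) = (-41 - 65)/(-24 + 16) + 64*(43/(-19) - 35/75) = -106/(-8) + 64*(43*(-1/19) - 35*1/75) = -106*(-⅛) + 64*(-43/19 - 7/15) = 53/4 + 64*(-778/285) = 53/4 - 49792/285 = -184063/1140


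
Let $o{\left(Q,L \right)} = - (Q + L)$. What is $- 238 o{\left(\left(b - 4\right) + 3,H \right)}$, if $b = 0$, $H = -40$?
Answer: $-9758$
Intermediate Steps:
$o{\left(Q,L \right)} = - L - Q$ ($o{\left(Q,L \right)} = - (L + Q) = - L - Q$)
$- 238 o{\left(\left(b - 4\right) + 3,H \right)} = - 238 \left(\left(-1\right) \left(-40\right) - \left(\left(0 - 4\right) + 3\right)\right) = - 238 \left(40 - \left(-4 + 3\right)\right) = - 238 \left(40 - -1\right) = - 238 \left(40 + 1\right) = \left(-238\right) 41 = -9758$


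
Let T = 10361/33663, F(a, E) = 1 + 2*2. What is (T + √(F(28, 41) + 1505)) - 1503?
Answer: -50585128/33663 + √1510 ≈ -1463.8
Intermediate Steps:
F(a, E) = 5 (F(a, E) = 1 + 4 = 5)
T = 10361/33663 (T = 10361*(1/33663) = 10361/33663 ≈ 0.30779)
(T + √(F(28, 41) + 1505)) - 1503 = (10361/33663 + √(5 + 1505)) - 1503 = (10361/33663 + √1510) - 1503 = -50585128/33663 + √1510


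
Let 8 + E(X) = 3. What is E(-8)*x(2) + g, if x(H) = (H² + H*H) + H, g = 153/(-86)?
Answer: -4453/86 ≈ -51.779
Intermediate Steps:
E(X) = -5 (E(X) = -8 + 3 = -5)
g = -153/86 (g = 153*(-1/86) = -153/86 ≈ -1.7791)
x(H) = H + 2*H² (x(H) = (H² + H²) + H = 2*H² + H = H + 2*H²)
E(-8)*x(2) + g = -10*(1 + 2*2) - 153/86 = -10*(1 + 4) - 153/86 = -10*5 - 153/86 = -5*10 - 153/86 = -50 - 153/86 = -4453/86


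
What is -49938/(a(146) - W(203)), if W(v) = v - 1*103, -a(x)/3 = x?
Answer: 24969/269 ≈ 92.822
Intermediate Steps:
a(x) = -3*x
W(v) = -103 + v (W(v) = v - 103 = -103 + v)
-49938/(a(146) - W(203)) = -49938/(-3*146 - (-103 + 203)) = -49938/(-438 - 1*100) = -49938/(-438 - 100) = -49938/(-538) = -49938*(-1/538) = 24969/269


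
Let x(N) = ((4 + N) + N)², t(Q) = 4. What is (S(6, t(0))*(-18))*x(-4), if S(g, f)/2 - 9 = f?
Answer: -7488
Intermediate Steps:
S(g, f) = 18 + 2*f
x(N) = (4 + 2*N)²
(S(6, t(0))*(-18))*x(-4) = ((18 + 2*4)*(-18))*(4*(2 - 4)²) = ((18 + 8)*(-18))*(4*(-2)²) = (26*(-18))*(4*4) = -468*16 = -7488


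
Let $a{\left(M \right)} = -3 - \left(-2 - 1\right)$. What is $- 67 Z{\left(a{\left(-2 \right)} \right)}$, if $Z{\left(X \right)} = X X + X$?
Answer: $0$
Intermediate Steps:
$a{\left(M \right)} = 0$ ($a{\left(M \right)} = -3 - -3 = -3 + 3 = 0$)
$Z{\left(X \right)} = X + X^{2}$ ($Z{\left(X \right)} = X^{2} + X = X + X^{2}$)
$- 67 Z{\left(a{\left(-2 \right)} \right)} = - 67 \cdot 0 \left(1 + 0\right) = - 67 \cdot 0 \cdot 1 = \left(-67\right) 0 = 0$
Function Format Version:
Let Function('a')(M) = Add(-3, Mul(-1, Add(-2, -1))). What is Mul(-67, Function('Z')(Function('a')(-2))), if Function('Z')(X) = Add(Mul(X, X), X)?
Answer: 0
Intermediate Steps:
Function('a')(M) = 0 (Function('a')(M) = Add(-3, Mul(-1, -3)) = Add(-3, 3) = 0)
Function('Z')(X) = Add(X, Pow(X, 2)) (Function('Z')(X) = Add(Pow(X, 2), X) = Add(X, Pow(X, 2)))
Mul(-67, Function('Z')(Function('a')(-2))) = Mul(-67, Mul(0, Add(1, 0))) = Mul(-67, Mul(0, 1)) = Mul(-67, 0) = 0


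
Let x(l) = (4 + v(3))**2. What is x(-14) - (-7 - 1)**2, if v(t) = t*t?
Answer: 105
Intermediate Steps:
v(t) = t**2
x(l) = 169 (x(l) = (4 + 3**2)**2 = (4 + 9)**2 = 13**2 = 169)
x(-14) - (-7 - 1)**2 = 169 - (-7 - 1)**2 = 169 - 1*(-8)**2 = 169 - 1*64 = 169 - 64 = 105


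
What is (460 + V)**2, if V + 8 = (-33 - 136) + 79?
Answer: 131044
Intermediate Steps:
V = -98 (V = -8 + ((-33 - 136) + 79) = -8 + (-169 + 79) = -8 - 90 = -98)
(460 + V)**2 = (460 - 98)**2 = 362**2 = 131044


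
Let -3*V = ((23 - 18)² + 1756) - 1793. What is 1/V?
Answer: ¼ ≈ 0.25000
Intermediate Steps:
V = 4 (V = -(((23 - 18)² + 1756) - 1793)/3 = -((5² + 1756) - 1793)/3 = -((25 + 1756) - 1793)/3 = -(1781 - 1793)/3 = -⅓*(-12) = 4)
1/V = 1/4 = ¼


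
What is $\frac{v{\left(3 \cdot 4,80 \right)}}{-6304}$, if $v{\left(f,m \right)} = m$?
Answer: $- \frac{5}{394} \approx -0.01269$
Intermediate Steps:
$\frac{v{\left(3 \cdot 4,80 \right)}}{-6304} = \frac{80}{-6304} = 80 \left(- \frac{1}{6304}\right) = - \frac{5}{394}$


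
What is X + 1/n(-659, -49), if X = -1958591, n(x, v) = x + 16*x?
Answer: -21942094974/11203 ≈ -1.9586e+6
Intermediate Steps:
n(x, v) = 17*x
X + 1/n(-659, -49) = -1958591 + 1/(17*(-659)) = -1958591 + 1/(-11203) = -1958591 - 1/11203 = -21942094974/11203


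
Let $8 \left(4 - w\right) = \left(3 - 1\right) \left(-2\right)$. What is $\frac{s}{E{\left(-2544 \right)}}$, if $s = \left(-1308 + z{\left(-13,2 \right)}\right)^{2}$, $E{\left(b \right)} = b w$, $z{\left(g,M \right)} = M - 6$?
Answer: $- \frac{215168}{1431} \approx -150.36$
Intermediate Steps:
$w = \frac{9}{2}$ ($w = 4 - \frac{\left(3 - 1\right) \left(-2\right)}{8} = 4 - \frac{2 \left(-2\right)}{8} = 4 - - \frac{1}{2} = 4 + \frac{1}{2} = \frac{9}{2} \approx 4.5$)
$z{\left(g,M \right)} = -6 + M$
$E{\left(b \right)} = \frac{9 b}{2}$ ($E{\left(b \right)} = b \frac{9}{2} = \frac{9 b}{2}$)
$s = 1721344$ ($s = \left(-1308 + \left(-6 + 2\right)\right)^{2} = \left(-1308 - 4\right)^{2} = \left(-1312\right)^{2} = 1721344$)
$\frac{s}{E{\left(-2544 \right)}} = \frac{1721344}{\frac{9}{2} \left(-2544\right)} = \frac{1721344}{-11448} = 1721344 \left(- \frac{1}{11448}\right) = - \frac{215168}{1431}$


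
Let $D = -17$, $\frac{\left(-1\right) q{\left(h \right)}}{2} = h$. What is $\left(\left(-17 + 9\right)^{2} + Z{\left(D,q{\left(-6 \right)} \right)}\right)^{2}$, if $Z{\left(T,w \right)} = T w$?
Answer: $19600$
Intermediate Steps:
$q{\left(h \right)} = - 2 h$
$\left(\left(-17 + 9\right)^{2} + Z{\left(D,q{\left(-6 \right)} \right)}\right)^{2} = \left(\left(-17 + 9\right)^{2} - 17 \left(\left(-2\right) \left(-6\right)\right)\right)^{2} = \left(\left(-8\right)^{2} - 204\right)^{2} = \left(64 - 204\right)^{2} = \left(-140\right)^{2} = 19600$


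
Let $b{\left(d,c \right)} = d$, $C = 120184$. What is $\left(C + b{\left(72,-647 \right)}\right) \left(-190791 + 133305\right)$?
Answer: $-6913036416$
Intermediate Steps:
$\left(C + b{\left(72,-647 \right)}\right) \left(-190791 + 133305\right) = \left(120184 + 72\right) \left(-190791 + 133305\right) = 120256 \left(-57486\right) = -6913036416$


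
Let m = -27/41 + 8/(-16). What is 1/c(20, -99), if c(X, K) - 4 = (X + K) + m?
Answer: -82/6245 ≈ -0.013131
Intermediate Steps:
m = -95/82 (m = -27*1/41 + 8*(-1/16) = -27/41 - ½ = -95/82 ≈ -1.1585)
c(X, K) = 233/82 + K + X (c(X, K) = 4 + ((X + K) - 95/82) = 4 + ((K + X) - 95/82) = 4 + (-95/82 + K + X) = 233/82 + K + X)
1/c(20, -99) = 1/(233/82 - 99 + 20) = 1/(-6245/82) = -82/6245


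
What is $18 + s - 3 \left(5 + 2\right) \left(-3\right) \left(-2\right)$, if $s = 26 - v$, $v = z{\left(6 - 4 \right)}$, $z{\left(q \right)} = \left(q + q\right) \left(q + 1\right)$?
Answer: $-1746$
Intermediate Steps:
$z{\left(q \right)} = 2 q \left(1 + q\right)$
$v = 12$ ($v = 2 \left(6 - 4\right) \left(1 + \left(6 - 4\right)\right) = 2 \cdot 2 \left(1 + 2\right) = 2 \cdot 2 \cdot 3 = 12$)
$s = 14$ ($s = 26 - 12 = 14$)
$18 + s - 3 \left(5 + 2\right) \left(-3\right) \left(-2\right) = 18 + 14 - 3 \left(5 + 2\right) \left(-3\right) \left(-2\right) = 18 + 14 \left(-3\right) 7 \left(-3\right) \left(-2\right) = 18 + 14 \left(-21\right) \left(-3\right) \left(-2\right) = 18 + 14 \cdot 63 \left(-2\right) = 18 + 14 \left(-126\right) = 18 - 1764 = -1746$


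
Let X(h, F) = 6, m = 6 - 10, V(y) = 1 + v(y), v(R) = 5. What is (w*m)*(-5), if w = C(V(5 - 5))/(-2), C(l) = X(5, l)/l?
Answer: -10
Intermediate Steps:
V(y) = 6 (V(y) = 1 + 5 = 6)
m = -4
C(l) = 6/l
w = -1/2 (w = (6/6)/(-2) = -3/6 = -1/2*1 = -1/2 ≈ -0.50000)
(w*m)*(-5) = -1/2*(-4)*(-5) = 2*(-5) = -10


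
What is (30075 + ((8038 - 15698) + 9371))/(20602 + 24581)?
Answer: 31786/45183 ≈ 0.70350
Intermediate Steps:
(30075 + ((8038 - 15698) + 9371))/(20602 + 24581) = (30075 + (-7660 + 9371))/45183 = (30075 + 1711)*(1/45183) = 31786*(1/45183) = 31786/45183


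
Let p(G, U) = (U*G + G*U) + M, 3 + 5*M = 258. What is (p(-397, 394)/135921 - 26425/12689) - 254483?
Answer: -438914790025117/1724701569 ≈ -2.5449e+5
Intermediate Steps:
M = 51 (M = -3/5 + (1/5)*258 = -3/5 + 258/5 = 51)
p(G, U) = 51 + 2*G*U (p(G, U) = (U*G + G*U) + 51 = (G*U + G*U) + 51 = 2*G*U + 51 = 51 + 2*G*U)
(p(-397, 394)/135921 - 26425/12689) - 254483 = ((51 + 2*(-397)*394)/135921 - 26425/12689) - 254483 = ((51 - 312836)*(1/135921) - 26425*1/12689) - 254483 = (-312785*1/135921 - 26425/12689) - 254483 = (-312785/135921 - 26425/12689) - 254483 = -7560641290/1724701569 - 254483 = -438914790025117/1724701569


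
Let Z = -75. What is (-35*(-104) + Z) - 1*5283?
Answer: -1718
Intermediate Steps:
(-35*(-104) + Z) - 1*5283 = (-35*(-104) - 75) - 1*5283 = (3640 - 75) - 5283 = 3565 - 5283 = -1718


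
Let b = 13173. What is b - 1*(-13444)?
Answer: 26617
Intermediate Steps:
b - 1*(-13444) = 13173 - 1*(-13444) = 13173 + 13444 = 26617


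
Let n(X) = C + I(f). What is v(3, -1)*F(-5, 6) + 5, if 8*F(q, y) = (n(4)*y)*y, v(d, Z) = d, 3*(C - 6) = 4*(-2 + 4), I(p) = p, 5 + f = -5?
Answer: -13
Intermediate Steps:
f = -10 (f = -5 - 5 = -10)
C = 26/3 (C = 6 + (4*(-2 + 4))/3 = 6 + (4*2)/3 = 6 + (1/3)*8 = 6 + 8/3 = 26/3 ≈ 8.6667)
n(X) = -4/3 (n(X) = 26/3 - 10 = -4/3)
F(q, y) = -y**2/6 (F(q, y) = ((-4*y/3)*y)/8 = (-4*y**2/3)/8 = -y**2/6)
v(3, -1)*F(-5, 6) + 5 = 3*(-1/6*6**2) + 5 = 3*(-1/6*36) + 5 = 3*(-6) + 5 = -18 + 5 = -13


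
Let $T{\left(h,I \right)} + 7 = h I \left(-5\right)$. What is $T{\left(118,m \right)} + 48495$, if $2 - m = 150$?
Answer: $135808$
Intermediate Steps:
$m = -148$ ($m = 2 - 150 = -148$)
$T{\left(h,I \right)} = -7 - 5 I h$ ($T{\left(h,I \right)} = -7 + h I \left(-5\right) = -7 + I h \left(-5\right) = -7 - 5 I h$)
$T{\left(118,m \right)} + 48495 = \left(-7 - \left(-740\right) 118\right) + 48495 = \left(-7 + 87320\right) + 48495 = 87313 + 48495 = 135808$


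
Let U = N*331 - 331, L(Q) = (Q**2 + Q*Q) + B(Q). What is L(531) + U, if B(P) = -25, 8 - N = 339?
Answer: 454005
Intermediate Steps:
N = -331 (N = 8 - 1*339 = 8 - 339 = -331)
L(Q) = -25 + 2*Q**2 (L(Q) = (Q**2 + Q*Q) - 25 = (Q**2 + Q**2) - 25 = 2*Q**2 - 25 = -25 + 2*Q**2)
U = -109892 (U = -331*331 - 331 = -109561 - 331 = -109892)
L(531) + U = (-25 + 2*531**2) - 109892 = (-25 + 2*281961) - 109892 = (-25 + 563922) - 109892 = 563897 - 109892 = 454005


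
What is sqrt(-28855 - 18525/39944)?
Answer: I*sqrt(11509890012970)/19972 ≈ 169.87*I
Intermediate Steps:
sqrt(-28855 - 18525/39944) = sqrt(-1152602645/39944) = I*sqrt(11509890012970)/19972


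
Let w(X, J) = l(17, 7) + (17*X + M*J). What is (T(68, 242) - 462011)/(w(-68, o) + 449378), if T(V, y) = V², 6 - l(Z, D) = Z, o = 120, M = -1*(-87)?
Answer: -457387/458651 ≈ -0.99724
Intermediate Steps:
M = 87
l(Z, D) = 6 - Z
w(X, J) = -11 + 17*X + 87*J (w(X, J) = (6 - 1*17) + (17*X + 87*J) = (6 - 17) + (17*X + 87*J) = -11 + (17*X + 87*J) = -11 + 17*X + 87*J)
(T(68, 242) - 462011)/(w(-68, o) + 449378) = (68² - 462011)/((-11 + 17*(-68) + 87*120) + 449378) = (4624 - 462011)/((-11 - 1156 + 10440) + 449378) = -457387/(9273 + 449378) = -457387/458651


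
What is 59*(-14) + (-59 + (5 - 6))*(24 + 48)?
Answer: -5146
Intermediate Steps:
59*(-14) + (-59 + (5 - 6))*(24 + 48) = -826 + (-59 - 1)*72 = -826 - 60*72 = -826 - 4320 = -5146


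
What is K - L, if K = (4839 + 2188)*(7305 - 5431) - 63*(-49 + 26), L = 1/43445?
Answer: 572172691914/43445 ≈ 1.3170e+7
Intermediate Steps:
L = 1/43445 ≈ 2.3018e-5
K = 13170047 (K = 7027*1874 - 63*(-23) = 13168598 + 1449 = 13170047)
K - L = 13170047 - 1*1/43445 = 13170047 - 1/43445 = 572172691914/43445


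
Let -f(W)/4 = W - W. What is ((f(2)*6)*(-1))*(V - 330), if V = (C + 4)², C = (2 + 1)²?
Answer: 0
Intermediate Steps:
C = 9 (C = 3² = 9)
V = 169 (V = (9 + 4)² = 13² = 169)
f(W) = 0 (f(W) = -4*(W - W) = -4*0 = 0)
((f(2)*6)*(-1))*(V - 330) = ((0*6)*(-1))*(169 - 330) = (0*(-1))*(-161) = 0*(-161) = 0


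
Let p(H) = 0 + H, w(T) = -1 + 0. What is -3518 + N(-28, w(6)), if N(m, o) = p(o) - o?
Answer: -3518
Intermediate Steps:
w(T) = -1
p(H) = H
N(m, o) = 0 (N(m, o) = o - o = 0)
-3518 + N(-28, w(6)) = -3518 + 0 = -3518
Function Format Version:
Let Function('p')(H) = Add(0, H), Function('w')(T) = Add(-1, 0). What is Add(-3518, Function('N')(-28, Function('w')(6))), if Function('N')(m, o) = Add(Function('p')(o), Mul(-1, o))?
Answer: -3518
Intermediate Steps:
Function('w')(T) = -1
Function('p')(H) = H
Function('N')(m, o) = 0 (Function('N')(m, o) = Add(o, Mul(-1, o)) = 0)
Add(-3518, Function('N')(-28, Function('w')(6))) = Add(-3518, 0) = -3518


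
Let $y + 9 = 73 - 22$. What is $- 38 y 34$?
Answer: $-54264$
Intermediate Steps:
$y = 42$ ($y = -9 + \left(73 - 22\right) = -9 + 51 = 42$)
$- 38 y 34 = \left(-38\right) 42 \cdot 34 = \left(-1596\right) 34 = -54264$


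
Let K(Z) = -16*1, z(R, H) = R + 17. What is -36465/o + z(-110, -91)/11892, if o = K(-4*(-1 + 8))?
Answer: 36136691/15856 ≈ 2279.1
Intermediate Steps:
z(R, H) = 17 + R
K(Z) = -16
o = -16
-36465/o + z(-110, -91)/11892 = -36465/(-16) + (17 - 110)/11892 = -36465*(-1/16) - 93*1/11892 = 36465/16 - 31/3964 = 36136691/15856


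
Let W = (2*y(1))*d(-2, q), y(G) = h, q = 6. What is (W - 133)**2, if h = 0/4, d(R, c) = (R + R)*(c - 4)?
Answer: 17689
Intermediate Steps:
d(R, c) = 2*R*(-4 + c) (d(R, c) = (2*R)*(-4 + c) = 2*R*(-4 + c))
h = 0 (h = 0*(1/4) = 0)
y(G) = 0
W = 0 (W = (2*0)*(2*(-2)*(-4 + 6)) = 0*(2*(-2)*2) = 0*(-8) = 0)
(W - 133)**2 = (0 - 133)**2 = (-133)**2 = 17689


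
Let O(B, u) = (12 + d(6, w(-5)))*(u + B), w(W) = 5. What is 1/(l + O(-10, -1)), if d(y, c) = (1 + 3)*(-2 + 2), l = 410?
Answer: 1/278 ≈ 0.0035971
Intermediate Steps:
d(y, c) = 0 (d(y, c) = 4*0 = 0)
O(B, u) = 12*B + 12*u (O(B, u) = (12 + 0)*(u + B) = 12*(B + u) = 12*B + 12*u)
1/(l + O(-10, -1)) = 1/(410 + (12*(-10) + 12*(-1))) = 1/(410 + (-120 - 12)) = 1/(410 - 132) = 1/278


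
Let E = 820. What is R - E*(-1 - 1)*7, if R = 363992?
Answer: 375472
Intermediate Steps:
R - E*(-1 - 1)*7 = 363992 - 820*(-1 - 1)*7 = 363992 - 820*(-2*7) = 363992 - 820*(-14) = 363992 - 1*(-11480) = 363992 + 11480 = 375472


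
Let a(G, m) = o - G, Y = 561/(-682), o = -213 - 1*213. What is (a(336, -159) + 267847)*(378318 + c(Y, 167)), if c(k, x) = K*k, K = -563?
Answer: 6272338719465/62 ≈ 1.0117e+11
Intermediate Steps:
o = -426 (o = -213 - 213 = -426)
Y = -51/62 (Y = 561*(-1/682) = -51/62 ≈ -0.82258)
a(G, m) = -426 - G
c(k, x) = -563*k
(a(336, -159) + 267847)*(378318 + c(Y, 167)) = ((-426 - 1*336) + 267847)*(378318 - 563*(-51/62)) = ((-426 - 336) + 267847)*(378318 + 28713/62) = (-762 + 267847)*(23484429/62) = 267085*(23484429/62) = 6272338719465/62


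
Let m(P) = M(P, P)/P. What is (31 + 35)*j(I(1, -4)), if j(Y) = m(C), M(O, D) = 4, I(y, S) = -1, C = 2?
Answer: 132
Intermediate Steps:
m(P) = 4/P
j(Y) = 2 (j(Y) = 4/2 = 4*(½) = 2)
(31 + 35)*j(I(1, -4)) = (31 + 35)*2 = 66*2 = 132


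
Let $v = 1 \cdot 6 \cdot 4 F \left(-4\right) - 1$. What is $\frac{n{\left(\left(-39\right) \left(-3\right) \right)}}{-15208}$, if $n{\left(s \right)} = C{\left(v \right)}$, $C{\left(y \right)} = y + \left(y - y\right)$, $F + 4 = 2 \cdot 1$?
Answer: $- \frac{191}{15208} \approx -0.012559$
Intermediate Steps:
$F = -2$ ($F = -4 + 2 \cdot 1 = -4 + 2 = -2$)
$v = 191$ ($v = 1 \cdot 6 \cdot 4 \left(-2\right) \left(-4\right) - 1 = 1 \cdot 24 \left(-2\right) \left(-4\right) - 1 = 1 \left(-48\right) \left(-4\right) - 1 = \left(-48\right) \left(-4\right) - 1 = 192 - 1 = 191$)
$C{\left(y \right)} = y$ ($C{\left(y \right)} = y + 0 = y$)
$n{\left(s \right)} = 191$
$\frac{n{\left(\left(-39\right) \left(-3\right) \right)}}{-15208} = \frac{191}{-15208} = 191 \left(- \frac{1}{15208}\right) = - \frac{191}{15208}$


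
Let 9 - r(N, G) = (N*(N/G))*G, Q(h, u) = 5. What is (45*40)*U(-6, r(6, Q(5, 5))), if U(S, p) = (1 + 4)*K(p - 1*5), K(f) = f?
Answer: -288000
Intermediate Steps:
r(N, G) = 9 - N² (r(N, G) = 9 - N*(N/G)*G = 9 - N²/G*G = 9 - N²)
U(S, p) = -25 + 5*p (U(S, p) = (1 + 4)*(p - 1*5) = 5*(p - 5) = 5*(-5 + p) = -25 + 5*p)
(45*40)*U(-6, r(6, Q(5, 5))) = (45*40)*(-25 + 5*(9 - 1*6²)) = 1800*(-25 + 5*(9 - 1*36)) = 1800*(-25 + 5*(9 - 36)) = 1800*(-25 + 5*(-27)) = 1800*(-25 - 135) = 1800*(-160) = -288000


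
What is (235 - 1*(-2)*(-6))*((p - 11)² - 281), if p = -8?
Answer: 17840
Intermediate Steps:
(235 - 1*(-2)*(-6))*((p - 11)² - 281) = (235 - 1*(-2)*(-6))*((-8 - 11)² - 281) = (235 - (-2)*(-6))*((-19)² - 281) = (235 - 1*12)*(361 - 281) = (235 - 12)*80 = 223*80 = 17840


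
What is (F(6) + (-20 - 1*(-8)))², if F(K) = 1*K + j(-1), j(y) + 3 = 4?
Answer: 25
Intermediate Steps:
j(y) = 1 (j(y) = -3 + 4 = 1)
F(K) = 1 + K (F(K) = 1*K + 1 = K + 1 = 1 + K)
(F(6) + (-20 - 1*(-8)))² = ((1 + 6) + (-20 - 1*(-8)))² = (7 + (-20 + 8))² = (7 - 12)² = (-5)² = 25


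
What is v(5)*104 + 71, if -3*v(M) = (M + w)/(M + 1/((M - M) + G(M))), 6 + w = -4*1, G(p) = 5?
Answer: 313/3 ≈ 104.33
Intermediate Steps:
w = -10 (w = -6 - 4*1 = -6 - 4 = -10)
v(M) = -(-10 + M)/(3*(1/5 + M)) (v(M) = -(M - 10)/(3*(M + 1/((M - M) + 5))) = -(-10 + M)/(3*(M + 1/(0 + 5))) = -(-10 + M)/(3*(M + 1/5)) = -(-10 + M)/(3*(1/5 + M)))
v(5)*104 + 71 = (5*(10 - 1*5)/(3*(1 + 5*5)))*104 + 71 = (5*(10 - 5)/(3*(1 + 25)))*104 + 71 = ((5/3)*5/26)*104 + 71 = ((5/3)*(1/26)*5)*104 + 71 = (25/78)*104 + 71 = 100/3 + 71 = 313/3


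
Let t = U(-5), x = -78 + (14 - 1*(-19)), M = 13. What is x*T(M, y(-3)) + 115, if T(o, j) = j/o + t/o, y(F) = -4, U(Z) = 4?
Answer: 115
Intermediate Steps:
x = -45 (x = -78 + (14 + 19) = -78 + 33 = -45)
t = 4
T(o, j) = 4/o + j/o (T(o, j) = j/o + 4/o = 4/o + j/o)
x*T(M, y(-3)) + 115 = -45*(4 - 4)/13 + 115 = -45*0/13 + 115 = -45*0 + 115 = 0 + 115 = 115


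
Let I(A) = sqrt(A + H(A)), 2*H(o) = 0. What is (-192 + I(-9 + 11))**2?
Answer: (192 - sqrt(2))**2 ≈ 36323.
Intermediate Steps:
H(o) = 0 (H(o) = (1/2)*0 = 0)
I(A) = sqrt(A) (I(A) = sqrt(A + 0) = sqrt(A))
(-192 + I(-9 + 11))**2 = (-192 + sqrt(-9 + 11))**2 = (-192 + sqrt(2))**2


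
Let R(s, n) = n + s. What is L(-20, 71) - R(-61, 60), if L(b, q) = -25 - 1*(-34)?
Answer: 10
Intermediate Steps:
L(b, q) = 9 (L(b, q) = -25 + 34 = 9)
L(-20, 71) - R(-61, 60) = 9 - (60 - 61) = 9 - 1*(-1) = 9 + 1 = 10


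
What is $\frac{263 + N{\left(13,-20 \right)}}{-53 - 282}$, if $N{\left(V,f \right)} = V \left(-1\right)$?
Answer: $- \frac{50}{67} \approx -0.74627$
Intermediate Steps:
$N{\left(V,f \right)} = - V$
$\frac{263 + N{\left(13,-20 \right)}}{-53 - 282} = \frac{263 - 13}{-53 - 282} = \frac{263 - 13}{-335} = 250 \left(- \frac{1}{335}\right) = - \frac{50}{67}$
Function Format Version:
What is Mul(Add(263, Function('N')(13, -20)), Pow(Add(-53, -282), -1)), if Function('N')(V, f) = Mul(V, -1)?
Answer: Rational(-50, 67) ≈ -0.74627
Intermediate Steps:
Function('N')(V, f) = Mul(-1, V)
Mul(Add(263, Function('N')(13, -20)), Pow(Add(-53, -282), -1)) = Mul(Add(263, Mul(-1, 13)), Pow(Add(-53, -282), -1)) = Mul(Add(263, -13), Pow(-335, -1)) = Mul(250, Rational(-1, 335)) = Rational(-50, 67)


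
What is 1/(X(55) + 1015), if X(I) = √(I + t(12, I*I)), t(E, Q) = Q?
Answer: 29/29347 - 2*√770/1027145 ≈ 0.00093414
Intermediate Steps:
X(I) = √(I + I²) (X(I) = √(I + I*I) = √(I + I²))
1/(X(55) + 1015) = 1/(√(55*(1 + 55)) + 1015) = 1/(√(55*56) + 1015) = 1/(√3080 + 1015) = 1/(2*√770 + 1015) = 1/(1015 + 2*√770)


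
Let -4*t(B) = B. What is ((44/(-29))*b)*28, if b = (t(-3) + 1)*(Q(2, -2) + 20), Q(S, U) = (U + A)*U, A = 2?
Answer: -43120/29 ≈ -1486.9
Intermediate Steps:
Q(S, U) = U*(2 + U) (Q(S, U) = (U + 2)*U = (2 + U)*U = U*(2 + U))
t(B) = -B/4
b = 35 (b = (-¼*(-3) + 1)*(-2*(2 - 2) + 20) = (¾ + 1)*(-2*0 + 20) = 7*(0 + 20)/4 = (7/4)*20 = 35)
((44/(-29))*b)*28 = ((44/(-29))*35)*28 = ((44*(-1/29))*35)*28 = -44/29*35*28 = -1540/29*28 = -43120/29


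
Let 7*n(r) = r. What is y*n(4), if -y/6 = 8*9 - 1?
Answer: -1704/7 ≈ -243.43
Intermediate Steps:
n(r) = r/7
y = -426 (y = -6*(8*9 - 1) = -6*(72 - 1) = -6*71 = -426)
y*n(4) = -426*4/7 = -1704/7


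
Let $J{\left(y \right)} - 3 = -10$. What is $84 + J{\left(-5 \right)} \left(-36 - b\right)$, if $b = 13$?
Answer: $427$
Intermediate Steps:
$J{\left(y \right)} = -7$ ($J{\left(y \right)} = 3 - 10 = -7$)
$84 + J{\left(-5 \right)} \left(-36 - b\right) = 84 - 7 \left(-36 - 13\right) = 84 - -343 = 84 + 343 = 427$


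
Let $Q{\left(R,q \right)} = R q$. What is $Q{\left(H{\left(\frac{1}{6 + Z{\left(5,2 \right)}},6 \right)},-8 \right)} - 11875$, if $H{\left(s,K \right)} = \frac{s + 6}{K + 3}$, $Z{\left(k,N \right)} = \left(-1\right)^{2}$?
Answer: $- \frac{748469}{63} \approx -11880.0$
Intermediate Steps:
$Z{\left(k,N \right)} = 1$
$H{\left(s,K \right)} = \frac{6 + s}{3 + K}$
$Q{\left(H{\left(\frac{1}{6 + Z{\left(5,2 \right)}},6 \right)},-8 \right)} - 11875 = \frac{6 + \frac{1}{6 + 1}}{3 + 6} \left(-8\right) - 11875 = \frac{6 + \frac{1}{7}}{9} \left(-8\right) - 11875 = \frac{1}{9} \cdot \frac{43}{7} \left(-8\right) - 11875 = \frac{43}{63} \left(-8\right) - 11875 = - \frac{344}{63} - 11875 = - \frac{748469}{63}$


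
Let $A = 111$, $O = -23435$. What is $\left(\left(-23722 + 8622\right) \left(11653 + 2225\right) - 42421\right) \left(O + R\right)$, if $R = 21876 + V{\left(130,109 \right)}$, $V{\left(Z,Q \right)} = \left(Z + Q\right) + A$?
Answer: $253406667189$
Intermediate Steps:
$V{\left(Z,Q \right)} = 111 + Q + Z$ ($V{\left(Z,Q \right)} = \left(Z + Q\right) + 111 = \left(Q + Z\right) + 111 = 111 + Q + Z$)
$R = 22226$ ($R = 21876 + \left(111 + 109 + 130\right) = 21876 + 350 = 22226$)
$\left(\left(-23722 + 8622\right) \left(11653 + 2225\right) - 42421\right) \left(O + R\right) = \left(\left(-23722 + 8622\right) \left(11653 + 2225\right) - 42421\right) \left(-23435 + 22226\right) = \left(\left(-15100\right) 13878 - 42421\right) \left(-1209\right) = \left(-209557800 - 42421\right) \left(-1209\right) = \left(-209600221\right) \left(-1209\right) = 253406667189$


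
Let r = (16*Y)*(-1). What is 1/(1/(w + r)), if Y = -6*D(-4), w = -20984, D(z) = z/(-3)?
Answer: -20856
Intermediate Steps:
D(z) = -z/3 (D(z) = z*(-⅓) = -z/3)
Y = -8 (Y = -(-2)*(-4) = -6*4/3 = -8)
r = 128 (r = (16*(-8))*(-1) = -128*(-1) = 128)
1/(1/(w + r)) = 1/(1/(-20984 + 128)) = 1/(1/(-20856)) = 1/(-1/20856) = -20856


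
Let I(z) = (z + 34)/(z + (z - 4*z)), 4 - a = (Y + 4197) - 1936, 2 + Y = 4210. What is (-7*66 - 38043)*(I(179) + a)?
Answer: 89126868915/358 ≈ 2.4896e+8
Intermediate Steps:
Y = 4208 (Y = -2 + 4210 = 4208)
a = -6465 (a = 4 - ((4208 + 4197) - 1936) = 4 - (8405 - 1936) = 4 - 1*6469 = 4 - 6469 = -6465)
I(z) = -(34 + z)/(2*z) (I(z) = (34 + z)/(z - 3*z) = (34 + z)/((-2*z)) = (34 + z)*(-1/(2*z)) = -(34 + z)/(2*z))
(-7*66 - 38043)*(I(179) + a) = (-7*66 - 38043)*((½)*(-34 - 1*179)/179 - 6465) = (-462 - 38043)*((½)*(1/179)*(-34 - 179) - 6465) = -38505*((½)*(1/179)*(-213) - 6465) = -38505*(-213/358 - 6465) = -38505*(-2314683/358) = 89126868915/358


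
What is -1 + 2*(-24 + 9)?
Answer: -31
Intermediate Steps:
-1 + 2*(-24 + 9) = -1 + 2*(-15) = -1 - 30 = -31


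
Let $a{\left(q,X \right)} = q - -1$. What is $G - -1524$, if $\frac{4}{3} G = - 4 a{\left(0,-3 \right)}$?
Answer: $1521$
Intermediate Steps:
$a{\left(q,X \right)} = 1 + q$ ($a{\left(q,X \right)} = q + 1 = 1 + q$)
$G = -3$ ($G = \frac{3 \left(- 4 \left(1 + 0\right)\right)}{4} = \frac{3 \left(\left(-4\right) 1\right)}{4} = \frac{3}{4} \left(-4\right) = -3$)
$G - -1524 = -3 - -1524 = -3 + 1524 = 1521$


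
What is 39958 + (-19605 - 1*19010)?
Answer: 1343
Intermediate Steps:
39958 + (-19605 - 1*19010) = 39958 + (-19605 - 19010) = 39958 - 38615 = 1343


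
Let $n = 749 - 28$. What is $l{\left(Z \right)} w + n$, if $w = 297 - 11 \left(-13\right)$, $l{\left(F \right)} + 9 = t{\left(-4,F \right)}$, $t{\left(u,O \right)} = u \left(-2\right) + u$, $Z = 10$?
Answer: $-1479$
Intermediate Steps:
$t{\left(u,O \right)} = - u$ ($t{\left(u,O \right)} = - 2 u + u = - u$)
$l{\left(F \right)} = -5$ ($l{\left(F \right)} = -9 - -4 = -9 + 4 = -5$)
$w = 440$ ($w = 297 - -143 = 297 + 143 = 440$)
$n = 721$
$l{\left(Z \right)} w + n = \left(-5\right) 440 + 721 = -2200 + 721 = -1479$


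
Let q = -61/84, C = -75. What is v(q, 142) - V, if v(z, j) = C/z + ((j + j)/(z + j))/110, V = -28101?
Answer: 1122919815393/39813785 ≈ 28204.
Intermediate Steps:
q = -61/84 (q = -61*1/84 = -61/84 ≈ -0.72619)
v(z, j) = -75/z + j/(55*(j + z)) (v(z, j) = -75/z + ((j + j)/(z + j))/110 = -75/z + ((2*j)/(j + z))*(1/110) = -75/z + (2*j/(j + z))*(1/110) = -75/z + j/(55*(j + z)))
v(q, 142) - V = (-4125*142 - 4125*(-61/84) + 142*(-61/84))/(55*(-61/84)*(142 - 61/84)) - 1*(-28101) = (1/55)*(-84/61)*(-585750 + 83875/28 - 4331/42)/(11867/84) + 28101 = (1/55)*(-84/61)*(84/11867)*(-6994291/12) + 28101 = 4112643108/39813785 + 28101 = 1122919815393/39813785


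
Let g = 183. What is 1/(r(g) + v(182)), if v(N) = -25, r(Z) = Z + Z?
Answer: 1/341 ≈ 0.0029326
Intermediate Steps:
r(Z) = 2*Z
1/(r(g) + v(182)) = 1/(2*183 - 25) = 1/(366 - 25) = 1/341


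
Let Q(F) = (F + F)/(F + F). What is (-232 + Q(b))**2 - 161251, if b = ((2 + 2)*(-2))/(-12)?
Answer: -107890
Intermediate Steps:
b = 2/3 (b = (4*(-2))*(-1/12) = -8*(-1/12) = 2/3 ≈ 0.66667)
Q(F) = 1 (Q(F) = (2*F)/((2*F)) = (2*F)*(1/(2*F)) = 1)
(-232 + Q(b))**2 - 161251 = (-232 + 1)**2 - 161251 = (-231)**2 - 161251 = 53361 - 161251 = -107890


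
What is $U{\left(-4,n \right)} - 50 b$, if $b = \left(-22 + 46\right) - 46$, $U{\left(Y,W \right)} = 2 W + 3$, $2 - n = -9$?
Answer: $1125$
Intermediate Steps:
$n = 11$ ($n = 2 - -9 = 2 + 9 = 11$)
$U{\left(Y,W \right)} = 3 + 2 W$
$b = -22$ ($b = 24 - 46 = -22$)
$U{\left(-4,n \right)} - 50 b = \left(3 + 2 \cdot 11\right) - -1100 = \left(3 + 22\right) + 1100 = 25 + 1100 = 1125$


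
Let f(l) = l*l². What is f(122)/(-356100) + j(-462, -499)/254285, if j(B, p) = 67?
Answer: -23085952499/4527544425 ≈ -5.0990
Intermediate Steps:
f(l) = l³
f(122)/(-356100) + j(-462, -499)/254285 = 122³/(-356100) + 67/254285 = 1815848*(-1/356100) + 67*(1/254285) = -453962/89025 + 67/254285 = -23085952499/4527544425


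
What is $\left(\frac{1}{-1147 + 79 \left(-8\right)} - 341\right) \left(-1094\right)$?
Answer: $\frac{663664160}{1779} \approx 3.7305 \cdot 10^{5}$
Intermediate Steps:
$\left(\frac{1}{-1147 + 79 \left(-8\right)} - 341\right) \left(-1094\right) = \left(\frac{1}{-1147 - 632} - 341\right) \left(-1094\right) = \left(\frac{1}{-1779} - 341\right) \left(-1094\right) = \left(- \frac{1}{1779} - 341\right) \left(-1094\right) = \left(- \frac{606640}{1779}\right) \left(-1094\right) = \frac{663664160}{1779}$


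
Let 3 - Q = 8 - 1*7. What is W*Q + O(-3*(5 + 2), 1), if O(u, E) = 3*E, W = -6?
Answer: -9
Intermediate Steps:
Q = 2 (Q = 3 - (8 - 1*7) = 3 - (8 - 7) = 3 - 1*1 = 3 - 1 = 2)
W*Q + O(-3*(5 + 2), 1) = -6*2 + 3*1 = -12 + 3 = -9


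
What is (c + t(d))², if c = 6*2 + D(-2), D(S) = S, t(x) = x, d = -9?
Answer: 1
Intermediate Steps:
c = 10 (c = 6*2 - 2 = 12 - 2 = 10)
(c + t(d))² = (10 - 9)² = 1² = 1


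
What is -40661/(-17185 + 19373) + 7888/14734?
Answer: -290920115/16118996 ≈ -18.048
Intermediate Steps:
-40661/(-17185 + 19373) + 7888/14734 = -40661/2188 + 7888*(1/14734) = -40661*1/2188 + 3944/7367 = -40661/2188 + 3944/7367 = -290920115/16118996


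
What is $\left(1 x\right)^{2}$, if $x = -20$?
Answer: $400$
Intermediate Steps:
$\left(1 x\right)^{2} = \left(1 \left(-20\right)\right)^{2} = \left(-20\right)^{2} = 400$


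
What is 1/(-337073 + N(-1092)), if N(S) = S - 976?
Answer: -1/339141 ≈ -2.9486e-6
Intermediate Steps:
N(S) = -976 + S
1/(-337073 + N(-1092)) = 1/(-337073 + (-976 - 1092)) = 1/(-337073 - 2068) = 1/(-339141) = -1/339141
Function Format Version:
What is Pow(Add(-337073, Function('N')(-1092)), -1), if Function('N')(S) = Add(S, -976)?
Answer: Rational(-1, 339141) ≈ -2.9486e-6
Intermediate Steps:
Function('N')(S) = Add(-976, S)
Pow(Add(-337073, Function('N')(-1092)), -1) = Pow(Add(-337073, Add(-976, -1092)), -1) = Pow(Add(-337073, -2068), -1) = Pow(-339141, -1) = Rational(-1, 339141)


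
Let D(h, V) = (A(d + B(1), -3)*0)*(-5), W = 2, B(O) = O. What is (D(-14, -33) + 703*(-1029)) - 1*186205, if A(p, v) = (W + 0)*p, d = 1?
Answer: -909592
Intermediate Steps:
A(p, v) = 2*p (A(p, v) = (2 + 0)*p = 2*p)
D(h, V) = 0 (D(h, V) = ((2*(1 + 1))*0)*(-5) = ((2*2)*0)*(-5) = (4*0)*(-5) = 0*(-5) = 0)
(D(-14, -33) + 703*(-1029)) - 1*186205 = (0 + 703*(-1029)) - 1*186205 = (0 - 723387) - 186205 = -723387 - 186205 = -909592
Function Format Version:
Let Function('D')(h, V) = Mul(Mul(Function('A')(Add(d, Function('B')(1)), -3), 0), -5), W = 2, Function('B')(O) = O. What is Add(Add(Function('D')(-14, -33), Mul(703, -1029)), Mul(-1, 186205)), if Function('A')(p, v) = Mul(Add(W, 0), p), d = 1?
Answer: -909592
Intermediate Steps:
Function('A')(p, v) = Mul(2, p) (Function('A')(p, v) = Mul(Add(2, 0), p) = Mul(2, p))
Function('D')(h, V) = 0 (Function('D')(h, V) = Mul(Mul(Mul(2, Add(1, 1)), 0), -5) = Mul(Mul(Mul(2, 2), 0), -5) = Mul(Mul(4, 0), -5) = Mul(0, -5) = 0)
Add(Add(Function('D')(-14, -33), Mul(703, -1029)), Mul(-1, 186205)) = Add(Add(0, Mul(703, -1029)), Mul(-1, 186205)) = Add(Add(0, -723387), -186205) = Add(-723387, -186205) = -909592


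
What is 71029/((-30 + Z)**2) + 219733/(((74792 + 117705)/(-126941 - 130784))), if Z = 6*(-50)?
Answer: -6167068187713087/20962923300 ≈ -2.9419e+5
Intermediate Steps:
Z = -300
71029/((-30 + Z)**2) + 219733/(((74792 + 117705)/(-126941 - 130784))) = 71029/((-30 - 300)**2) + 219733/(((74792 + 117705)/(-126941 - 130784))) = 71029/((-330)**2) + 219733/((192497/(-257725))) = 71029/108900 + 219733/((192497*(-1/257725))) = 71029*(1/108900) + 219733/(-192497/257725) = 71029/108900 + 219733*(-257725/192497) = 71029/108900 - 56630687425/192497 = -6167068187713087/20962923300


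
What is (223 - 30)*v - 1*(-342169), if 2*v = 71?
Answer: 698041/2 ≈ 3.4902e+5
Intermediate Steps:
v = 71/2 (v = (½)*71 = 71/2 ≈ 35.500)
(223 - 30)*v - 1*(-342169) = (223 - 30)*(71/2) - 1*(-342169) = 193*(71/2) + 342169 = 13703/2 + 342169 = 698041/2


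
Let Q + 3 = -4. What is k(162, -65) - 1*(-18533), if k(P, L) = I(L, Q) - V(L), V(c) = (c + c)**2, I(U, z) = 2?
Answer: 1635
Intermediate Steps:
Q = -7 (Q = -3 - 4 = -7)
V(c) = 4*c**2 (V(c) = (2*c)**2 = 4*c**2)
k(P, L) = 2 - 4*L**2
k(162, -65) - 1*(-18533) = (2 - 4*(-65)**2) - 1*(-18533) = (2 - 4*4225) + 18533 = (2 - 16900) + 18533 = -16898 + 18533 = 1635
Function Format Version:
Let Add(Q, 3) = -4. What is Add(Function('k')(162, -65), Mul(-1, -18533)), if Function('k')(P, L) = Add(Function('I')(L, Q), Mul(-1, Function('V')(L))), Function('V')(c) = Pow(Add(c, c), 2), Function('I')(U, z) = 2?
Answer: 1635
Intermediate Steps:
Q = -7 (Q = Add(-3, -4) = -7)
Function('V')(c) = Mul(4, Pow(c, 2)) (Function('V')(c) = Pow(Mul(2, c), 2) = Mul(4, Pow(c, 2)))
Function('k')(P, L) = Add(2, Mul(-4, Pow(L, 2))) (Function('k')(P, L) = Add(2, Mul(-1, Mul(4, Pow(L, 2)))) = Add(2, Mul(-4, Pow(L, 2))))
Add(Function('k')(162, -65), Mul(-1, -18533)) = Add(Add(2, Mul(-4, Pow(-65, 2))), Mul(-1, -18533)) = Add(Add(2, Mul(-4, 4225)), 18533) = Add(Add(2, -16900), 18533) = Add(-16898, 18533) = 1635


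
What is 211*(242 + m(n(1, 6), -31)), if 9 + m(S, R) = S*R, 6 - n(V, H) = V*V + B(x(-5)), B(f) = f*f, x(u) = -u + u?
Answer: 16458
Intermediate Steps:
x(u) = 0
B(f) = f²
n(V, H) = 6 - V² (n(V, H) = 6 - (V*V + 0²) = 6 - (V² + 0) = 6 - V²)
m(S, R) = -9 + R*S (m(S, R) = -9 + S*R = -9 + R*S)
211*(242 + m(n(1, 6), -31)) = 211*(242 + (-9 - 31*(6 - 1*1²))) = 211*(242 + (-9 - 31*(6 - 1*1))) = 211*(242 + (-9 - 31*(6 - 1))) = 211*(242 + (-9 - 31*5)) = 211*(242 + (-9 - 155)) = 211*(242 - 164) = 211*78 = 16458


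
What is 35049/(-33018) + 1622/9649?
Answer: -94877535/106196894 ≈ -0.89341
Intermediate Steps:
35049/(-33018) + 1622/9649 = 35049*(-1/33018) + 1622*(1/9649) = -11683/11006 + 1622/9649 = -94877535/106196894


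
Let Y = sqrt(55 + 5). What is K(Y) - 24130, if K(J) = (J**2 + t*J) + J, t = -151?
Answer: -24070 - 300*sqrt(15) ≈ -25232.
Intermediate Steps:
Y = 2*sqrt(15) (Y = sqrt(60) = 2*sqrt(15) ≈ 7.7460)
K(J) = J**2 - 150*J (K(J) = (J**2 - 151*J) + J = J**2 - 150*J)
K(Y) - 24130 = (2*sqrt(15))*(-150 + 2*sqrt(15)) - 24130 = 2*sqrt(15)*(-150 + 2*sqrt(15)) - 24130 = -24130 + 2*sqrt(15)*(-150 + 2*sqrt(15))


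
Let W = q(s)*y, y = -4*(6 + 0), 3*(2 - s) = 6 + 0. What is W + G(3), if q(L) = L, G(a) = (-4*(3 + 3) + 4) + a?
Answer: -17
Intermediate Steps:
G(a) = -20 + a (G(a) = (-4*6 + 4) + a = (-24 + 4) + a = -20 + a)
s = 0 (s = 2 - (6 + 0)/3 = 2 - 1/3*6 = 2 - 2 = 0)
y = -24 (y = -4*6 = -24)
W = 0 (W = 0*(-24) = 0)
W + G(3) = 0 + (-20 + 3) = 0 - 17 = -17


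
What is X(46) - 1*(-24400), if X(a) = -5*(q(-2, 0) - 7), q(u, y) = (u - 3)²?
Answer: 24310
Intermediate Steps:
q(u, y) = (-3 + u)²
X(a) = -90 (X(a) = -5*((-3 - 2)² - 7) = -5*((-5)² - 7) = -5*(25 - 7) = -5*18 = -90)
X(46) - 1*(-24400) = -90 - 1*(-24400) = -90 + 24400 = 24310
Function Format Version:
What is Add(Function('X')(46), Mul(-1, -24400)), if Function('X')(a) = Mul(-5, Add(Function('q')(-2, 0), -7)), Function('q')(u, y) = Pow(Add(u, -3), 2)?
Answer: 24310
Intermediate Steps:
Function('q')(u, y) = Pow(Add(-3, u), 2)
Function('X')(a) = -90 (Function('X')(a) = Mul(-5, Add(Pow(Add(-3, -2), 2), -7)) = Mul(-5, Add(Pow(-5, 2), -7)) = Mul(-5, Add(25, -7)) = Mul(-5, 18) = -90)
Add(Function('X')(46), Mul(-1, -24400)) = Add(-90, Mul(-1, -24400)) = Add(-90, 24400) = 24310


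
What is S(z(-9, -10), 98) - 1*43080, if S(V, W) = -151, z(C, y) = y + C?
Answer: -43231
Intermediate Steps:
z(C, y) = C + y
S(z(-9, -10), 98) - 1*43080 = -151 - 1*43080 = -151 - 43080 = -43231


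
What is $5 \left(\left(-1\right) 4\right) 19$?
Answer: $-380$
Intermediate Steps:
$5 \left(\left(-1\right) 4\right) 19 = 5 \left(-4\right) 19 = \left(-20\right) 19 = -380$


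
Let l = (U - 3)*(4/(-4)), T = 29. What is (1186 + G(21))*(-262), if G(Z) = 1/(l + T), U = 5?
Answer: -8390026/27 ≈ -3.1074e+5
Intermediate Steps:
l = -2 (l = (5 - 3)*(4/(-4)) = 2*(4*(-1/4)) = 2*(-1) = -2)
G(Z) = 1/27 (G(Z) = 1/(-2 + 29) = 1/27)
(1186 + G(21))*(-262) = (1186 + 1/27)*(-262) = (32023/27)*(-262) = -8390026/27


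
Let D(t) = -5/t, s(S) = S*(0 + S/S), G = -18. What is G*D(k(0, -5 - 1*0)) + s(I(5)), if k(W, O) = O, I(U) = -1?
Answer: -19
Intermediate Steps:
s(S) = S (s(S) = S*(0 + 1) = S*1 = S)
G*D(k(0, -5 - 1*0)) + s(I(5)) = -(-90)/(-5 - 1*0) - 1 = -(-90)/(-5 + 0) - 1 = -(-90)/(-5) - 1 = -(-90)*(-1)/5 - 1 = -18*1 - 1 = -18 - 1 = -19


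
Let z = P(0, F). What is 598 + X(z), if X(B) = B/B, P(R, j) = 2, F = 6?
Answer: 599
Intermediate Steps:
z = 2
X(B) = 1
598 + X(z) = 598 + 1 = 599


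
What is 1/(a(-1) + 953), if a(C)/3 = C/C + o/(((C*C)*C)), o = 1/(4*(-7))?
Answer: 28/26771 ≈ 0.0010459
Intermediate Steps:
o = -1/28 (o = 1/(-28) = -1/28 ≈ -0.035714)
a(C) = 3 - 3/(28*C**3) (a(C) = 3*(C/C - 1/(28*C**3)) = 3*(1 - 1/(28*C**3)) = 3 - 3/(28*C**3))
1/(a(-1) + 953) = 1/((3 - 3/28/(-1)**3) + 953) = 1/((3 - 3/28*(-1)) + 953) = 1/((3 + 3/28) + 953) = 1/(87/28 + 953) = 1/(26771/28) = 28/26771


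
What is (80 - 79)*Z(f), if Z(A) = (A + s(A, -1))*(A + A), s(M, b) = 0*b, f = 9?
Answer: 162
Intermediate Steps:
s(M, b) = 0
Z(A) = 2*A² (Z(A) = (A + 0)*(A + A) = A*(2*A) = 2*A²)
(80 - 79)*Z(f) = (80 - 79)*(2*9²) = 1*(2*81) = 1*162 = 162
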